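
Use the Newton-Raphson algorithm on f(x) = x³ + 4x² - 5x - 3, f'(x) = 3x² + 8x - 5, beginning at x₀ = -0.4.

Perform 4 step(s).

f(x) = x³ + 4x² - 5x - 3
f'(x) = 3x² + 8x - 5
x₀ = -0.4

Newton-Raphson formula: x_{n+1} = x_n - f(x_n)/f'(x_n)

Iteration 1:
  f(-0.400000) = -0.424000
  f'(-0.400000) = -7.720000
  x_1 = -0.400000 - (-0.424000)/(-7.720000) = -0.454922
Iteration 2:
  f(-0.454922) = 0.008280
  f'(-0.454922) = -8.018515
  x_2 = -0.454922 - 0.008280/(-8.018515) = -0.453890
Iteration 3:
  f(-0.453890) = 0.000003
  f'(-0.453890) = -8.013070
  x_3 = -0.453890 - 0.000003/(-8.013070) = -0.453889
Iteration 4:
  f(-0.453889) = 0.000000
  f'(-0.453889) = -8.013068
  x_4 = -0.453889 - 0.000000/(-8.013068) = -0.453889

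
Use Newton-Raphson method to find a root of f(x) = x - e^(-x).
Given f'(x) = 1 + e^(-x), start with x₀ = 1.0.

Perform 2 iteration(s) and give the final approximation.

f(x) = x - e^(-x)
f'(x) = 1 + e^(-x)
x₀ = 1.0

Newton-Raphson formula: x_{n+1} = x_n - f(x_n)/f'(x_n)

Iteration 1:
  f(1.000000) = 0.632121
  f'(1.000000) = 1.367879
  x_1 = 1.000000 - 0.632121/1.367879 = 0.537883
Iteration 2:
  f(0.537883) = -0.046100
  f'(0.537883) = 1.583983
  x_2 = 0.537883 - (-0.046100)/1.583983 = 0.566987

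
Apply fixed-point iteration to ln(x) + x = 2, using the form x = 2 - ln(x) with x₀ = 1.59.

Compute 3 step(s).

Equation: ln(x) + x = 2
Fixed-point form: x = 2 - ln(x)
x₀ = 1.59

x_1 = g(1.590000) = 1.536266
x_2 = g(1.536266) = 1.570645
x_3 = g(1.570645) = 1.548514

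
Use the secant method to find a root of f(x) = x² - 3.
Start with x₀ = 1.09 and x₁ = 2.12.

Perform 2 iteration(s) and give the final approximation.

f(x) = x² - 3
x₀ = 1.09, x₁ = 2.12

Secant formula: x_{n+1} = x_n - f(x_n)(x_n - x_{n-1})/(f(x_n) - f(x_{n-1}))

Iteration 1:
  f(1.090000) = -1.811900
  f(2.120000) = 1.494400
  x_2 = 2.120000 - 1.494400×(2.120000 - 1.090000)/(1.494400 - (-1.811900))
       = 1.654455
Iteration 2:
  f(2.120000) = 1.494400
  f(1.654455) = -0.262779
  x_3 = 1.654455 - (-0.262779)×(1.654455 - 2.120000)/(-0.262779 - 1.494400)
       = 1.724075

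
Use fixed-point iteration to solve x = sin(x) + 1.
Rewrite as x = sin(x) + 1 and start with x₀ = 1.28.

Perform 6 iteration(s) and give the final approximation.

Equation: x = sin(x) + 1
Fixed-point form: x = sin(x) + 1
x₀ = 1.28

x_1 = g(1.280000) = 1.958016
x_2 = g(1.958016) = 1.925963
x_3 = g(1.925963) = 1.937589
x_4 = g(1.937589) = 1.933482
x_5 = g(1.933482) = 1.934947
x_6 = g(1.934947) = 1.934427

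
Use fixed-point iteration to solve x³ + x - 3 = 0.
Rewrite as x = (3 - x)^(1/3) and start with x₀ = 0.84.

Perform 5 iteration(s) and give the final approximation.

Equation: x³ + x - 3 = 0
Fixed-point form: x = (3 - x)^(1/3)
x₀ = 0.84

x_1 = g(0.840000) = 1.292661
x_2 = g(1.292661) = 1.195198
x_3 = g(1.195198) = 1.217521
x_4 = g(1.217521) = 1.212481
x_5 = g(1.212481) = 1.213622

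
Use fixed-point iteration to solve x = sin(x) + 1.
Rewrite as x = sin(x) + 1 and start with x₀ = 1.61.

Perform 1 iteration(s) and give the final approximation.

Equation: x = sin(x) + 1
Fixed-point form: x = sin(x) + 1
x₀ = 1.61

x_1 = g(1.610000) = 1.999232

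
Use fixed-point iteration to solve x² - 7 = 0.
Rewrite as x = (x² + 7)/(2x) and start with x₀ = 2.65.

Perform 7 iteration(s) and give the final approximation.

Equation: x² - 7 = 0
Fixed-point form: x = (x² + 7)/(2x)
x₀ = 2.65

x_1 = g(2.650000) = 2.645755
x_2 = g(2.645755) = 2.645751
x_3 = g(2.645751) = 2.645751
x_4 = g(2.645751) = 2.645751
x_5 = g(2.645751) = 2.645751
x_6 = g(2.645751) = 2.645751
x_7 = g(2.645751) = 2.645751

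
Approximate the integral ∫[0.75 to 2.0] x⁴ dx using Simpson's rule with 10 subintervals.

f(x) = x⁴
a = 0.75, b = 2.0, n = 10
h = (b - a)/n = 0.125000

Simpson's rule: (h/3)[f(x₀) + 4f(x₁) + 2f(x₂) + ... + f(xₙ)]

x_0 = 0.7500, f(x_0) = 0.316406, coefficient = 1
x_1 = 0.8750, f(x_1) = 0.586182, coefficient = 4
x_2 = 1.0000, f(x_2) = 1.000000, coefficient = 2
x_3 = 1.1250, f(x_3) = 1.601807, coefficient = 4
x_4 = 1.2500, f(x_4) = 2.441406, coefficient = 2
x_5 = 1.3750, f(x_5) = 3.574463, coefficient = 4
x_6 = 1.5000, f(x_6) = 5.062500, coefficient = 2
x_7 = 1.6250, f(x_7) = 6.972900, coefficient = 4
x_8 = 1.7500, f(x_8) = 9.378906, coefficient = 2
x_9 = 1.8750, f(x_9) = 12.359619, coefficient = 4
x_10 = 2.0000, f(x_10) = 16.000000, coefficient = 1

I ≈ (0.125000/3) × 152.461914 = 6.352580
Exact value: 6.352539
Error: 0.000041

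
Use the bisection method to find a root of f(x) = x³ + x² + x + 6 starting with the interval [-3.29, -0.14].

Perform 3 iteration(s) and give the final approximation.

f(x) = x³ + x² + x + 6
Initial interval: [-3.29, -0.14]

Iteration 1:
  c_1 = (-3.290000 + (-0.140000))/2 = -1.715000
  f(c_1) = f(-1.715000) = 2.182024
  f(a) × f(c) < 0, new interval: [-3.290000, -1.715000]
Iteration 2:
  c_2 = (-3.290000 + (-1.715000))/2 = -2.502500
  f(c_2) = f(-2.502500) = -5.911916
  f(a) × f(c) ≥ 0, new interval: [-2.502500, -1.715000]
Iteration 3:
  c_3 = (-2.502500 + (-1.715000))/2 = -2.108750
  f(c_3) = f(-2.108750) = -1.039169
  f(a) × f(c) ≥ 0, new interval: [-2.108750, -1.715000]

After 3 iteration(s), the approximation is c_3 = -2.108750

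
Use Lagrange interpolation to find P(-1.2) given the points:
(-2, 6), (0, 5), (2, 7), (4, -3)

Lagrange interpolation formula:
P(x) = Σ yᵢ × Lᵢ(x)
where Lᵢ(x) = Π_{j≠i} (x - xⱼ)/(xᵢ - xⱼ)

L_0(-1.2) = (-1.2 - 0)/(-2 - 0) × (-1.2 - 2)/(-2 - 2) × (-1.2 - 4)/(-2 - 4) = 0.416000
L_1(-1.2) = (-1.2 - (-2))/(0 - (-2)) × (-1.2 - 2)/(0 - 2) × (-1.2 - 4)/(0 - 4) = 0.832000
L_2(-1.2) = (-1.2 - (-2))/(2 - (-2)) × (-1.2 - 0)/(2 - 0) × (-1.2 - 4)/(2 - 4) = -0.312000
L_3(-1.2) = (-1.2 - (-2))/(4 - (-2)) × (-1.2 - 0)/(4 - 0) × (-1.2 - 2)/(4 - 2) = 0.064000

P(-1.2) = 6×L_0(-1.2) + 5×L_1(-1.2) + 7×L_2(-1.2) + (-3)×L_3(-1.2)
P(-1.2) = 4.280000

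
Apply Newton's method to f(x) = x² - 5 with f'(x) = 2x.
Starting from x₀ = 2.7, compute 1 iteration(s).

f(x) = x² - 5
f'(x) = 2x
x₀ = 2.7

Newton-Raphson formula: x_{n+1} = x_n - f(x_n)/f'(x_n)

Iteration 1:
  f(2.700000) = 2.290000
  f'(2.700000) = 5.400000
  x_1 = 2.700000 - 2.290000/5.400000 = 2.275926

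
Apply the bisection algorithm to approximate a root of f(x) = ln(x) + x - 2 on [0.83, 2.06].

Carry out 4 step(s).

f(x) = ln(x) + x - 2
Initial interval: [0.83, 2.06]

Iteration 1:
  c_1 = (0.830000 + 2.060000)/2 = 1.445000
  f(c_1) = f(1.445000) = -0.186891
  f(a) × f(c) ≥ 0, new interval: [1.445000, 2.060000]
Iteration 2:
  c_2 = (1.445000 + 2.060000)/2 = 1.752500
  f(c_2) = f(1.752500) = 0.313543
  f(a) × f(c) < 0, new interval: [1.445000, 1.752500]
Iteration 3:
  c_3 = (1.445000 + 1.752500)/2 = 1.598750
  f(c_3) = f(1.598750) = 0.067972
  f(a) × f(c) < 0, new interval: [1.445000, 1.598750]
Iteration 4:
  c_4 = (1.445000 + 1.598750)/2 = 1.521875
  f(c_4) = f(1.521875) = -0.058182
  f(a) × f(c) ≥ 0, new interval: [1.521875, 1.598750]

After 4 iteration(s), the approximation is c_4 = 1.521875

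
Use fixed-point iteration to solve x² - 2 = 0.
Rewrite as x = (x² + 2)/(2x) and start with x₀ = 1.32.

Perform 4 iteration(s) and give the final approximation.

Equation: x² - 2 = 0
Fixed-point form: x = (x² + 2)/(2x)
x₀ = 1.32

x_1 = g(1.320000) = 1.417576
x_2 = g(1.417576) = 1.414218
x_3 = g(1.414218) = 1.414214
x_4 = g(1.414214) = 1.414214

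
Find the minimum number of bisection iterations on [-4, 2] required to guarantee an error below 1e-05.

We need (b-a)/2^n ≤ 1e-05
(2 - (-4))/2^n ≤ 1e-05
6/2^n ≤ 1e-05
2^n ≥ 600000
n ≥ log₂(600000) = 19.19
n ≥ 20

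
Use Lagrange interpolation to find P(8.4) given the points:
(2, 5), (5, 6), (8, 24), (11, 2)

Lagrange interpolation formula:
P(x) = Σ yᵢ × Lᵢ(x)
where Lᵢ(x) = Π_{j≠i} (x - xⱼ)/(xᵢ - xⱼ)

L_0(8.4) = (8.4 - 5)/(2 - 5) × (8.4 - 8)/(2 - 8) × (8.4 - 11)/(2 - 11) = 0.021827
L_1(8.4) = (8.4 - 2)/(5 - 2) × (8.4 - 8)/(5 - 8) × (8.4 - 11)/(5 - 11) = -0.123259
L_2(8.4) = (8.4 - 2)/(8 - 2) × (8.4 - 5)/(8 - 5) × (8.4 - 11)/(8 - 11) = 1.047704
L_3(8.4) = (8.4 - 2)/(11 - 2) × (8.4 - 5)/(11 - 5) × (8.4 - 8)/(11 - 8) = 0.053728

P(8.4) = 5×L_0(8.4) + 6×L_1(8.4) + 24×L_2(8.4) + 2×L_3(8.4)
P(8.4) = 24.621926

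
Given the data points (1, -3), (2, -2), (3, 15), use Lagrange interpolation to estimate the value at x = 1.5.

Lagrange interpolation formula:
P(x) = Σ yᵢ × Lᵢ(x)
where Lᵢ(x) = Π_{j≠i} (x - xⱼ)/(xᵢ - xⱼ)

L_0(1.5) = (1.5 - 2)/(1 - 2) × (1.5 - 3)/(1 - 3) = 0.375000
L_1(1.5) = (1.5 - 1)/(2 - 1) × (1.5 - 3)/(2 - 3) = 0.750000
L_2(1.5) = (1.5 - 1)/(3 - 1) × (1.5 - 2)/(3 - 2) = -0.125000

P(1.5) = (-3)×L_0(1.5) + (-2)×L_1(1.5) + 15×L_2(1.5)
P(1.5) = -4.500000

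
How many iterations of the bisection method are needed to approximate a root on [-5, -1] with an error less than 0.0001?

We need (b-a)/2^n ≤ 0.0001
(-1 - (-5))/2^n ≤ 0.0001
4/2^n ≤ 0.0001
2^n ≥ 40000
n ≥ log₂(40000) = 15.29
n ≥ 16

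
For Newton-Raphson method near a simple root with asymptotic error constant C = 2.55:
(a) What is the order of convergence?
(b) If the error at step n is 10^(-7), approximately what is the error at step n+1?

(a) Newton-Raphson has quadratic (order 2) convergence near simple roots.
    This means |e_{n+1}| ≈ C|e_n|².

(b) With |e_n| = 10^(-7) and C = 2.55:
    |e_{n+1}| ≈ 2.55 × (10^(-7))² = 2.55 × 10^(-14)

(a) 2 (quadratic); (b) |e_{n+1}| ≈ 2.550e-14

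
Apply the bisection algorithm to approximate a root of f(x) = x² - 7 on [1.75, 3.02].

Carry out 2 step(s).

f(x) = x² - 7
Initial interval: [1.75, 3.02]

Iteration 1:
  c_1 = (1.750000 + 3.020000)/2 = 2.385000
  f(c_1) = f(2.385000) = -1.311775
  f(a) × f(c) ≥ 0, new interval: [2.385000, 3.020000]
Iteration 2:
  c_2 = (2.385000 + 3.020000)/2 = 2.702500
  f(c_2) = f(2.702500) = 0.303506
  f(a) × f(c) < 0, new interval: [2.385000, 2.702500]

After 2 iteration(s), the approximation is c_2 = 2.702500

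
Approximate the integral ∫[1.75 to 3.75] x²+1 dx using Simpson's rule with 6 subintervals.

f(x) = x²+1
a = 1.75, b = 3.75, n = 6
h = (b - a)/n = 0.333333

Simpson's rule: (h/3)[f(x₀) + 4f(x₁) + 2f(x₂) + ... + f(xₙ)]

x_0 = 1.7500, f(x_0) = 4.062500, coefficient = 1
x_1 = 2.0833, f(x_1) = 5.340278, coefficient = 4
x_2 = 2.4167, f(x_2) = 6.840278, coefficient = 2
x_3 = 2.7500, f(x_3) = 8.562500, coefficient = 4
x_4 = 3.0833, f(x_4) = 10.506944, coefficient = 2
x_5 = 3.4167, f(x_5) = 12.673611, coefficient = 4
x_6 = 3.7500, f(x_6) = 15.062500, coefficient = 1

I ≈ (0.333333/3) × 160.125000 = 17.791667
Exact value: 17.791667
Error: 0.000000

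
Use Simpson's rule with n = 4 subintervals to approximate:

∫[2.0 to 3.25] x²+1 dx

f(x) = x²+1
a = 2.0, b = 3.25, n = 4
h = (b - a)/n = 0.312500

Simpson's rule: (h/3)[f(x₀) + 4f(x₁) + 2f(x₂) + ... + f(xₙ)]

x_0 = 2.0000, f(x_0) = 5.000000, coefficient = 1
x_1 = 2.3125, f(x_1) = 6.347656, coefficient = 4
x_2 = 2.6250, f(x_2) = 7.890625, coefficient = 2
x_3 = 2.9375, f(x_3) = 9.628906, coefficient = 4
x_4 = 3.2500, f(x_4) = 11.562500, coefficient = 1

I ≈ (0.312500/3) × 96.250000 = 10.026042
Exact value: 10.026042
Error: 0.000000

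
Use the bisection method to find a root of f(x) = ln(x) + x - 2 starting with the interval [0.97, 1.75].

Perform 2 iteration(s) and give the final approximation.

f(x) = ln(x) + x - 2
Initial interval: [0.97, 1.75]

Iteration 1:
  c_1 = (0.970000 + 1.750000)/2 = 1.360000
  f(c_1) = f(1.360000) = -0.332515
  f(a) × f(c) ≥ 0, new interval: [1.360000, 1.750000]
Iteration 2:
  c_2 = (1.360000 + 1.750000)/2 = 1.555000
  f(c_2) = f(1.555000) = -0.003524
  f(a) × f(c) ≥ 0, new interval: [1.555000, 1.750000]

After 2 iteration(s), the approximation is c_2 = 1.555000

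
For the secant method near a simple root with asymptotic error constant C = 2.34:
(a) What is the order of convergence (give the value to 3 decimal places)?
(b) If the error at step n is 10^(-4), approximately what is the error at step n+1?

(a) Secant method has superlinear convergence with order φ = (1+√5)/2 ≈ 1.618.
    This means |e_{n+1}| ≈ C|e_n|^1.618.

(b) With |e_n| = 10^(-4) and C = 2.34:
    |e_{n+1}| ≈ 2.34 × (10^(-4))^1.618 = 2.34 × 10^(-6.47)

(a) ≈ 1.618 (golden ratio); (b) |e_{n+1}| ≈ 7.890e-07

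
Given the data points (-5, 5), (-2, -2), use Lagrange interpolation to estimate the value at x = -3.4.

Lagrange interpolation formula:
P(x) = Σ yᵢ × Lᵢ(x)
where Lᵢ(x) = Π_{j≠i} (x - xⱼ)/(xᵢ - xⱼ)

L_0(-3.4) = (-3.4 - (-2))/(-5 - (-2)) = 0.466667
L_1(-3.4) = (-3.4 - (-5))/(-2 - (-5)) = 0.533333

P(-3.4) = 5×L_0(-3.4) + (-2)×L_1(-3.4)
P(-3.4) = 1.266667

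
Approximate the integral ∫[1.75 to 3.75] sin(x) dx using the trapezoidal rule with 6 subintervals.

f(x) = sin(x)
a = 1.75, b = 3.75, n = 6
h = (b - a)/n = 0.333333

Trapezoidal rule: (h/2)[f(x₀) + 2f(x₁) + 2f(x₂) + ... + f(xₙ)]

x_0 = 1.7500, f(x_0) = 0.983986, coefficient = 1
x_1 = 2.0833, f(x_1) = 0.871503, coefficient = 2
x_2 = 2.4167, f(x_2) = 0.663080, coefficient = 2
x_3 = 2.7500, f(x_3) = 0.381661, coefficient = 2
x_4 = 3.0833, f(x_4) = 0.058226, coefficient = 2
x_5 = 3.4167, f(x_5) = -0.271618, coefficient = 2
x_6 = 3.7500, f(x_6) = -0.571561, coefficient = 1

I ≈ (0.333333/2) × 3.818129 = 0.636355
Exact value: 0.642313
Error: 0.005958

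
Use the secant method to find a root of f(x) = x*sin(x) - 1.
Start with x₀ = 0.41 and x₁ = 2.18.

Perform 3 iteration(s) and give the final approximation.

f(x) = x*sin(x) - 1
x₀ = 0.41, x₁ = 2.18

Secant formula: x_{n+1} = x_n - f(x_n)(x_n - x_{n-1})/(f(x_n) - f(x_{n-1}))

Iteration 1:
  f(0.410000) = -0.836570
  f(2.180000) = 0.787827
  x_2 = 2.180000 - 0.787827×(2.180000 - 0.410000)/(0.787827 - (-0.836570))
       = 1.321556
Iteration 2:
  f(2.180000) = 0.787827
  f(1.321556) = 0.280720
  x_3 = 1.321556 - 0.280720×(1.321556 - 2.180000)/(0.280720 - 0.787827)
       = 0.846345
Iteration 3:
  f(1.321556) = 0.280720
  f(0.846345) = -0.366204
  x_4 = 0.846345 - (-0.366204)×(0.846345 - 1.321556)/(-0.366204 - 0.280720)
       = 1.115347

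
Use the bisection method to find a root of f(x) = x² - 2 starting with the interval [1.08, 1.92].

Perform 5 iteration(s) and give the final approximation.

f(x) = x² - 2
Initial interval: [1.08, 1.92]

Iteration 1:
  c_1 = (1.080000 + 1.920000)/2 = 1.500000
  f(c_1) = f(1.500000) = 0.250000
  f(a) × f(c) < 0, new interval: [1.080000, 1.500000]
Iteration 2:
  c_2 = (1.080000 + 1.500000)/2 = 1.290000
  f(c_2) = f(1.290000) = -0.335900
  f(a) × f(c) ≥ 0, new interval: [1.290000, 1.500000]
Iteration 3:
  c_3 = (1.290000 + 1.500000)/2 = 1.395000
  f(c_3) = f(1.395000) = -0.053975
  f(a) × f(c) ≥ 0, new interval: [1.395000, 1.500000]
Iteration 4:
  c_4 = (1.395000 + 1.500000)/2 = 1.447500
  f(c_4) = f(1.447500) = 0.095256
  f(a) × f(c) < 0, new interval: [1.395000, 1.447500]
Iteration 5:
  c_5 = (1.395000 + 1.447500)/2 = 1.421250
  f(c_5) = f(1.421250) = 0.019952
  f(a) × f(c) < 0, new interval: [1.395000, 1.421250]

After 5 iteration(s), the approximation is c_5 = 1.421250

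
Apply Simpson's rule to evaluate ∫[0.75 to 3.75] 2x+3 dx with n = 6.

f(x) = 2x+3
a = 0.75, b = 3.75, n = 6
h = (b - a)/n = 0.500000

Simpson's rule: (h/3)[f(x₀) + 4f(x₁) + 2f(x₂) + ... + f(xₙ)]

x_0 = 0.7500, f(x_0) = 4.500000, coefficient = 1
x_1 = 1.2500, f(x_1) = 5.500000, coefficient = 4
x_2 = 1.7500, f(x_2) = 6.500000, coefficient = 2
x_3 = 2.2500, f(x_3) = 7.500000, coefficient = 4
x_4 = 2.7500, f(x_4) = 8.500000, coefficient = 2
x_5 = 3.2500, f(x_5) = 9.500000, coefficient = 4
x_6 = 3.7500, f(x_6) = 10.500000, coefficient = 1

I ≈ (0.500000/3) × 135.000000 = 22.500000
Exact value: 22.500000
Error: 0.000000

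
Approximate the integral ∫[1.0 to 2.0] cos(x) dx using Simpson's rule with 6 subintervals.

f(x) = cos(x)
a = 1.0, b = 2.0, n = 6
h = (b - a)/n = 0.166667

Simpson's rule: (h/3)[f(x₀) + 4f(x₁) + 2f(x₂) + ... + f(xₙ)]

x_0 = 1.0000, f(x_0) = 0.540302, coefficient = 1
x_1 = 1.1667, f(x_1) = 0.393219, coefficient = 4
x_2 = 1.3333, f(x_2) = 0.235238, coefficient = 2
x_3 = 1.5000, f(x_3) = 0.070737, coefficient = 4
x_4 = 1.6667, f(x_4) = -0.095724, coefficient = 2
x_5 = 1.8333, f(x_5) = -0.259531, coefficient = 4
x_6 = 2.0000, f(x_6) = -0.416147, coefficient = 1

I ≈ (0.166667/3) × 1.220881 = 0.067827
Exact value: 0.067826
Error: 0.000000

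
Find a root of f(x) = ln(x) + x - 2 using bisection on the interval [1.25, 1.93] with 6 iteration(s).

f(x) = ln(x) + x - 2
Initial interval: [1.25, 1.93]

Iteration 1:
  c_1 = (1.250000 + 1.930000)/2 = 1.590000
  f(c_1) = f(1.590000) = 0.053734
  f(a) × f(c) < 0, new interval: [1.250000, 1.590000]
Iteration 2:
  c_2 = (1.250000 + 1.590000)/2 = 1.420000
  f(c_2) = f(1.420000) = -0.229343
  f(a) × f(c) ≥ 0, new interval: [1.420000, 1.590000]
Iteration 3:
  c_3 = (1.420000 + 1.590000)/2 = 1.505000
  f(c_3) = f(1.505000) = -0.086207
  f(a) × f(c) ≥ 0, new interval: [1.505000, 1.590000]
Iteration 4:
  c_4 = (1.505000 + 1.590000)/2 = 1.547500
  f(c_4) = f(1.547500) = -0.015859
  f(a) × f(c) ≥ 0, new interval: [1.547500, 1.590000]
Iteration 5:
  c_5 = (1.547500 + 1.590000)/2 = 1.568750
  f(c_5) = f(1.568750) = 0.019029
  f(a) × f(c) < 0, new interval: [1.547500, 1.568750]
Iteration 6:
  c_6 = (1.547500 + 1.568750)/2 = 1.558125
  f(c_6) = f(1.558125) = 0.001608
  f(a) × f(c) < 0, new interval: [1.547500, 1.558125]

After 6 iteration(s), the approximation is c_6 = 1.558125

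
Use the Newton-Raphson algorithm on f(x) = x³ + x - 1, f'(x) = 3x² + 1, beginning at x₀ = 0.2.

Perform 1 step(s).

f(x) = x³ + x - 1
f'(x) = 3x² + 1
x₀ = 0.2

Newton-Raphson formula: x_{n+1} = x_n - f(x_n)/f'(x_n)

Iteration 1:
  f(0.200000) = -0.792000
  f'(0.200000) = 1.120000
  x_1 = 0.200000 - (-0.792000)/1.120000 = 0.907143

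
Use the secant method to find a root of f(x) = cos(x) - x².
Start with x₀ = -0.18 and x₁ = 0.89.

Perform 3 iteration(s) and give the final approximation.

f(x) = cos(x) - x²
x₀ = -0.18, x₁ = 0.89

Secant formula: x_{n+1} = x_n - f(x_n)(x_n - x_{n-1})/(f(x_n) - f(x_{n-1}))

Iteration 1:
  f(-0.180000) = 0.951444
  f(0.890000) = -0.162688
  x_2 = 0.890000 - (-0.162688)×(0.890000 - (-0.180000))/(-0.162688 - 0.951444)
       = 0.733756
Iteration 2:
  f(0.890000) = -0.162688
  f(0.733756) = 0.204266
  x_3 = 0.733756 - 0.204266×(0.733756 - 0.890000)/(0.204266 - (-0.162688))
       = 0.820730
Iteration 3:
  f(0.733756) = 0.204266
  f(0.820730) = 0.008090
  x_4 = 0.820730 - 0.008090×(0.820730 - 0.733756)/(0.008090 - 0.204266)
       = 0.824316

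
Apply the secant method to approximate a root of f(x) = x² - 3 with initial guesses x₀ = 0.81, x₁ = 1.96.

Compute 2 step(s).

f(x) = x² - 3
x₀ = 0.81, x₁ = 1.96

Secant formula: x_{n+1} = x_n - f(x_n)(x_n - x_{n-1})/(f(x_n) - f(x_{n-1}))

Iteration 1:
  f(0.810000) = -2.343900
  f(1.960000) = 0.841600
  x_2 = 1.960000 - 0.841600×(1.960000 - 0.810000)/(0.841600 - (-2.343900))
       = 1.656173
Iteration 2:
  f(1.960000) = 0.841600
  f(1.656173) = -0.257090
  x_3 = 1.656173 - (-0.257090)×(1.656173 - 1.960000)/(-0.257090 - 0.841600)
       = 1.727268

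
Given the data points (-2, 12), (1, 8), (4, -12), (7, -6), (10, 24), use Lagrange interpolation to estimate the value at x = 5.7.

Lagrange interpolation formula:
P(x) = Σ yᵢ × Lᵢ(x)
where Lᵢ(x) = Π_{j≠i} (x - xⱼ)/(xᵢ - xⱼ)

L_0(5.7) = (5.7 - 1)/(-2 - 1) × (5.7 - 4)/(-2 - 4) × (5.7 - 7)/(-2 - 7) × (5.7 - 10)/(-2 - 10) = 0.022975
L_1(5.7) = (5.7 - (-2))/(1 - (-2)) × (5.7 - 4)/(1 - 4) × (5.7 - 7)/(1 - 7) × (5.7 - 10)/(1 - 10) = -0.150562
L_2(5.7) = (5.7 - (-2))/(4 - (-2)) × (5.7 - 1)/(4 - 1) × (5.7 - 7)/(4 - 7) × (5.7 - 10)/(4 - 10) = 0.624389
L_3(5.7) = (5.7 - (-2))/(7 - (-2)) × (5.7 - 1)/(7 - 1) × (5.7 - 4)/(7 - 4) × (5.7 - 10)/(7 - 10) = 0.544339
L_4(5.7) = (5.7 - (-2))/(10 - (-2)) × (5.7 - 1)/(10 - 1) × (5.7 - 4)/(10 - 4) × (5.7 - 7)/(10 - 7) = -0.041142

P(5.7) = 12×L_0(5.7) + 8×L_1(5.7) + (-12)×L_2(5.7) + (-6)×L_3(5.7) + 24×L_4(5.7)
P(5.7) = -12.674903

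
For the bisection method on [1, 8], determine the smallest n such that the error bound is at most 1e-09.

We need (b-a)/2^n ≤ 1e-09
(8 - 1)/2^n ≤ 1e-09
7/2^n ≤ 1e-09
2^n ≥ 7000000000
n ≥ log₂(7000000000) = 32.70
n ≥ 33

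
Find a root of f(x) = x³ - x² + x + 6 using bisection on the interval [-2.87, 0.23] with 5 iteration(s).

f(x) = x³ - x² + x + 6
Initial interval: [-2.87, 0.23]

Iteration 1:
  c_1 = (-2.870000 + 0.230000)/2 = -1.320000
  f(c_1) = f(-1.320000) = 0.637632
  f(a) × f(c) < 0, new interval: [-2.870000, -1.320000]
Iteration 2:
  c_2 = (-2.870000 + (-1.320000))/2 = -2.095000
  f(c_2) = f(-2.095000) = -9.679032
  f(a) × f(c) ≥ 0, new interval: [-2.095000, -1.320000]
Iteration 3:
  c_3 = (-2.095000 + (-1.320000))/2 = -1.707500
  f(c_3) = f(-1.707500) = -3.601369
  f(a) × f(c) ≥ 0, new interval: [-1.707500, -1.320000]
Iteration 4:
  c_4 = (-1.707500 + (-1.320000))/2 = -1.513750
  f(c_4) = f(-1.513750) = -1.273855
  f(a) × f(c) ≥ 0, new interval: [-1.513750, -1.320000]
Iteration 5:
  c_5 = (-1.513750 + (-1.320000))/2 = -1.416875
  f(c_5) = f(-1.416875) = -0.268836
  f(a) × f(c) ≥ 0, new interval: [-1.416875, -1.320000]

After 5 iteration(s), the approximation is c_5 = -1.416875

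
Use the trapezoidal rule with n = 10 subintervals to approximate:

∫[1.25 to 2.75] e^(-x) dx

f(x) = e^(-x)
a = 1.25, b = 2.75, n = 10
h = (b - a)/n = 0.150000

Trapezoidal rule: (h/2)[f(x₀) + 2f(x₁) + 2f(x₂) + ... + f(xₙ)]

x_0 = 1.2500, f(x_0) = 0.286505, coefficient = 1
x_1 = 1.4000, f(x_1) = 0.246597, coefficient = 2
x_2 = 1.5500, f(x_2) = 0.212248, coefficient = 2
x_3 = 1.7000, f(x_3) = 0.182684, coefficient = 2
x_4 = 1.8500, f(x_4) = 0.157237, coefficient = 2
x_5 = 2.0000, f(x_5) = 0.135335, coefficient = 2
x_6 = 2.1500, f(x_6) = 0.116484, coefficient = 2
x_7 = 2.3000, f(x_7) = 0.100259, coefficient = 2
x_8 = 2.4500, f(x_8) = 0.086294, coefficient = 2
x_9 = 2.6000, f(x_9) = 0.074274, coefficient = 2
x_10 = 2.7500, f(x_10) = 0.063928, coefficient = 1

I ≈ (0.150000/2) × 2.973255 = 0.222994
Exact value: 0.222577
Error: 0.000417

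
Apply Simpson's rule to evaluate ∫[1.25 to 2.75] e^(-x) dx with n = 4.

f(x) = e^(-x)
a = 1.25, b = 2.75, n = 4
h = (b - a)/n = 0.375000

Simpson's rule: (h/3)[f(x₀) + 4f(x₁) + 2f(x₂) + ... + f(xₙ)]

x_0 = 1.2500, f(x_0) = 0.286505, coefficient = 1
x_1 = 1.6250, f(x_1) = 0.196912, coefficient = 4
x_2 = 2.0000, f(x_2) = 0.135335, coefficient = 2
x_3 = 2.3750, f(x_3) = 0.093014, coefficient = 4
x_4 = 2.7500, f(x_4) = 0.063928, coefficient = 1

I ≈ (0.375000/3) × 1.780808 = 0.222601
Exact value: 0.222577
Error: 0.000024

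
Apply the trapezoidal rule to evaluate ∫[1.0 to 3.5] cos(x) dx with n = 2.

f(x) = cos(x)
a = 1.0, b = 3.5, n = 2
h = (b - a)/n = 1.250000

Trapezoidal rule: (h/2)[f(x₀) + 2f(x₁) + 2f(x₂) + ... + f(xₙ)]

x_0 = 1.0000, f(x_0) = 0.540302, coefficient = 1
x_1 = 2.2500, f(x_1) = -0.628174, coefficient = 2
x_2 = 3.5000, f(x_2) = -0.936457, coefficient = 1

I ≈ (1.250000/2) × -1.652502 = -1.032814
Exact value: -1.192254
Error: 0.159441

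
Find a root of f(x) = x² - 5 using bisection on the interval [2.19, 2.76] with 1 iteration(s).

f(x) = x² - 5
Initial interval: [2.19, 2.76]

Iteration 1:
  c_1 = (2.190000 + 2.760000)/2 = 2.475000
  f(c_1) = f(2.475000) = 1.125625
  f(a) × f(c) < 0, new interval: [2.190000, 2.475000]

After 1 iteration(s), the approximation is c_1 = 2.475000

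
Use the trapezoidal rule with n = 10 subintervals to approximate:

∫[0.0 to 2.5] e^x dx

f(x) = e^x
a = 0.0, b = 2.5, n = 10
h = (b - a)/n = 0.250000

Trapezoidal rule: (h/2)[f(x₀) + 2f(x₁) + 2f(x₂) + ... + f(xₙ)]

x_0 = 0.0000, f(x_0) = 1.000000, coefficient = 1
x_1 = 0.2500, f(x_1) = 1.284025, coefficient = 2
x_2 = 0.5000, f(x_2) = 1.648721, coefficient = 2
x_3 = 0.7500, f(x_3) = 2.117000, coefficient = 2
x_4 = 1.0000, f(x_4) = 2.718282, coefficient = 2
x_5 = 1.2500, f(x_5) = 3.490343, coefficient = 2
x_6 = 1.5000, f(x_6) = 4.481689, coefficient = 2
x_7 = 1.7500, f(x_7) = 5.754603, coefficient = 2
x_8 = 2.0000, f(x_8) = 7.389056, coefficient = 2
x_9 = 2.2500, f(x_9) = 9.487736, coefficient = 2
x_10 = 2.5000, f(x_10) = 12.182494, coefficient = 1

I ≈ (0.250000/2) × 89.925404 = 11.240676
Exact value: 11.182494
Error: 0.058182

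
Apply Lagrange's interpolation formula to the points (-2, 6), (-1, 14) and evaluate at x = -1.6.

Lagrange interpolation formula:
P(x) = Σ yᵢ × Lᵢ(x)
where Lᵢ(x) = Π_{j≠i} (x - xⱼ)/(xᵢ - xⱼ)

L_0(-1.6) = (-1.6 - (-1))/(-2 - (-1)) = 0.600000
L_1(-1.6) = (-1.6 - (-2))/(-1 - (-2)) = 0.400000

P(-1.6) = 6×L_0(-1.6) + 14×L_1(-1.6)
P(-1.6) = 9.200000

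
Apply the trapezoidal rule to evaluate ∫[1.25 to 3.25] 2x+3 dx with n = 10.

f(x) = 2x+3
a = 1.25, b = 3.25, n = 10
h = (b - a)/n = 0.200000

Trapezoidal rule: (h/2)[f(x₀) + 2f(x₁) + 2f(x₂) + ... + f(xₙ)]

x_0 = 1.2500, f(x_0) = 5.500000, coefficient = 1
x_1 = 1.4500, f(x_1) = 5.900000, coefficient = 2
x_2 = 1.6500, f(x_2) = 6.300000, coefficient = 2
x_3 = 1.8500, f(x_3) = 6.700000, coefficient = 2
x_4 = 2.0500, f(x_4) = 7.100000, coefficient = 2
x_5 = 2.2500, f(x_5) = 7.500000, coefficient = 2
x_6 = 2.4500, f(x_6) = 7.900000, coefficient = 2
x_7 = 2.6500, f(x_7) = 8.300000, coefficient = 2
x_8 = 2.8500, f(x_8) = 8.700000, coefficient = 2
x_9 = 3.0500, f(x_9) = 9.100000, coefficient = 2
x_10 = 3.2500, f(x_10) = 9.500000, coefficient = 1

I ≈ (0.200000/2) × 150.000000 = 15.000000
Exact value: 15.000000
Error: 0.000000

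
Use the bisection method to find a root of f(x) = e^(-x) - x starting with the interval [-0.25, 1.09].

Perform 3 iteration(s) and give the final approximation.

f(x) = e^(-x) - x
Initial interval: [-0.25, 1.09]

Iteration 1:
  c_1 = (-0.250000 + 1.090000)/2 = 0.420000
  f(c_1) = f(0.420000) = 0.237047
  f(a) × f(c) ≥ 0, new interval: [0.420000, 1.090000]
Iteration 2:
  c_2 = (0.420000 + 1.090000)/2 = 0.755000
  f(c_2) = f(0.755000) = -0.284989
  f(a) × f(c) < 0, new interval: [0.420000, 0.755000]
Iteration 3:
  c_3 = (0.420000 + 0.755000)/2 = 0.587500
  f(c_3) = f(0.587500) = -0.031785
  f(a) × f(c) < 0, new interval: [0.420000, 0.587500]

After 3 iteration(s), the approximation is c_3 = 0.587500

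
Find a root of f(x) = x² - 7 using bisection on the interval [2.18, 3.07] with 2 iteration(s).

f(x) = x² - 7
Initial interval: [2.18, 3.07]

Iteration 1:
  c_1 = (2.180000 + 3.070000)/2 = 2.625000
  f(c_1) = f(2.625000) = -0.109375
  f(a) × f(c) ≥ 0, new interval: [2.625000, 3.070000]
Iteration 2:
  c_2 = (2.625000 + 3.070000)/2 = 2.847500
  f(c_2) = f(2.847500) = 1.108256
  f(a) × f(c) < 0, new interval: [2.625000, 2.847500]

After 2 iteration(s), the approximation is c_2 = 2.847500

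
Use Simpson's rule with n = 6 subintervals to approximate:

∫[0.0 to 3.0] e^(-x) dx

f(x) = e^(-x)
a = 0.0, b = 3.0, n = 6
h = (b - a)/n = 0.500000

Simpson's rule: (h/3)[f(x₀) + 4f(x₁) + 2f(x₂) + ... + f(xₙ)]

x_0 = 0.0000, f(x_0) = 1.000000, coefficient = 1
x_1 = 0.5000, f(x_1) = 0.606531, coefficient = 4
x_2 = 1.0000, f(x_2) = 0.367879, coefficient = 2
x_3 = 1.5000, f(x_3) = 0.223130, coefficient = 4
x_4 = 2.0000, f(x_4) = 0.135335, coefficient = 2
x_5 = 2.5000, f(x_5) = 0.082085, coefficient = 4
x_6 = 3.0000, f(x_6) = 0.049787, coefficient = 1

I ≈ (0.500000/3) × 5.703200 = 0.950533
Exact value: 0.950213
Error: 0.000320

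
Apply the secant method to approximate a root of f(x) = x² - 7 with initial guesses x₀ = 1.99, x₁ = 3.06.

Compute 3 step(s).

f(x) = x² - 7
x₀ = 1.99, x₁ = 3.06

Secant formula: x_{n+1} = x_n - f(x_n)(x_n - x_{n-1})/(f(x_n) - f(x_{n-1}))

Iteration 1:
  f(1.990000) = -3.039900
  f(3.060000) = 2.363600
  x_2 = 3.060000 - 2.363600×(3.060000 - 1.990000)/(2.363600 - (-3.039900))
       = 2.591960
Iteration 2:
  f(3.060000) = 2.363600
  f(2.591960) = -0.281741
  x_3 = 2.591960 - (-0.281741)×(2.591960 - 3.060000)/(-0.281741 - 2.363600)
       = 2.641809
Iteration 3:
  f(2.591960) = -0.281741
  f(2.641809) = -0.020846
  x_4 = 2.641809 - (-0.020846)×(2.641809 - 2.591960)/(-0.020846 - (-0.281741))
       = 2.645792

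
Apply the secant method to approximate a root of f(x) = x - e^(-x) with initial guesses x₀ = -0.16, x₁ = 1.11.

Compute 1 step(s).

f(x) = x - e^(-x)
x₀ = -0.16, x₁ = 1.11

Secant formula: x_{n+1} = x_n - f(x_n)(x_n - x_{n-1})/(f(x_n) - f(x_{n-1}))

Iteration 1:
  f(-0.160000) = -1.333511
  f(1.110000) = 0.780441
  x_2 = 1.110000 - 0.780441×(1.110000 - (-0.160000))/(0.780441 - (-1.333511))
       = 0.641134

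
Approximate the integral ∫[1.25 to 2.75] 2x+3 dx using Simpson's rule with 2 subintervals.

f(x) = 2x+3
a = 1.25, b = 2.75, n = 2
h = (b - a)/n = 0.750000

Simpson's rule: (h/3)[f(x₀) + 4f(x₁) + 2f(x₂) + ... + f(xₙ)]

x_0 = 1.2500, f(x_0) = 5.500000, coefficient = 1
x_1 = 2.0000, f(x_1) = 7.000000, coefficient = 4
x_2 = 2.7500, f(x_2) = 8.500000, coefficient = 1

I ≈ (0.750000/3) × 42.000000 = 10.500000
Exact value: 10.500000
Error: 0.000000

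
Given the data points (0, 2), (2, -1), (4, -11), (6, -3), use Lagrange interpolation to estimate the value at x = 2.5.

Lagrange interpolation formula:
P(x) = Σ yᵢ × Lᵢ(x)
where Lᵢ(x) = Π_{j≠i} (x - xⱼ)/(xᵢ - xⱼ)

L_0(2.5) = (2.5 - 2)/(0 - 2) × (2.5 - 4)/(0 - 4) × (2.5 - 6)/(0 - 6) = -0.054688
L_1(2.5) = (2.5 - 0)/(2 - 0) × (2.5 - 4)/(2 - 4) × (2.5 - 6)/(2 - 6) = 0.820312
L_2(2.5) = (2.5 - 0)/(4 - 0) × (2.5 - 2)/(4 - 2) × (2.5 - 6)/(4 - 6) = 0.273438
L_3(2.5) = (2.5 - 0)/(6 - 0) × (2.5 - 2)/(6 - 2) × (2.5 - 4)/(6 - 4) = -0.039062

P(2.5) = 2×L_0(2.5) + (-1)×L_1(2.5) + (-11)×L_2(2.5) + (-3)×L_3(2.5)
P(2.5) = -3.820312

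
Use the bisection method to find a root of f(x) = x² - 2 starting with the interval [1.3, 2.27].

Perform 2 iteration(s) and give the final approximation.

f(x) = x² - 2
Initial interval: [1.3, 2.27]

Iteration 1:
  c_1 = (1.300000 + 2.270000)/2 = 1.785000
  f(c_1) = f(1.785000) = 1.186225
  f(a) × f(c) < 0, new interval: [1.300000, 1.785000]
Iteration 2:
  c_2 = (1.300000 + 1.785000)/2 = 1.542500
  f(c_2) = f(1.542500) = 0.379306
  f(a) × f(c) < 0, new interval: [1.300000, 1.542500]

After 2 iteration(s), the approximation is c_2 = 1.542500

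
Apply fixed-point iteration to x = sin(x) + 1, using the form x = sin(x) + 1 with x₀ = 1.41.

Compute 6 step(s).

Equation: x = sin(x) + 1
Fixed-point form: x = sin(x) + 1
x₀ = 1.41

x_1 = g(1.410000) = 1.987100
x_2 = g(1.987100) = 1.914590
x_3 = g(1.914590) = 1.941483
x_4 = g(1.941483) = 1.932079
x_5 = g(1.932079) = 1.935444
x_6 = g(1.935444) = 1.934249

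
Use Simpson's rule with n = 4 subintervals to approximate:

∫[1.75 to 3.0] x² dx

f(x) = x²
a = 1.75, b = 3.0, n = 4
h = (b - a)/n = 0.312500

Simpson's rule: (h/3)[f(x₀) + 4f(x₁) + 2f(x₂) + ... + f(xₙ)]

x_0 = 1.7500, f(x_0) = 3.062500, coefficient = 1
x_1 = 2.0625, f(x_1) = 4.253906, coefficient = 4
x_2 = 2.3750, f(x_2) = 5.640625, coefficient = 2
x_3 = 2.6875, f(x_3) = 7.222656, coefficient = 4
x_4 = 3.0000, f(x_4) = 9.000000, coefficient = 1

I ≈ (0.312500/3) × 69.250000 = 7.213542
Exact value: 7.213542
Error: 0.000000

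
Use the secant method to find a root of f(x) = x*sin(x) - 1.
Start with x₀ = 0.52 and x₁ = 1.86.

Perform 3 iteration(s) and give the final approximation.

f(x) = x*sin(x) - 1
x₀ = 0.52, x₁ = 1.86

Secant formula: x_{n+1} = x_n - f(x_n)(x_n - x_{n-1})/(f(x_n) - f(x_{n-1}))

Iteration 1:
  f(0.520000) = -0.741622
  f(1.860000) = 0.782757
  x_2 = 1.860000 - 0.782757×(1.860000 - 0.520000)/(0.782757 - (-0.741622))
       = 1.171921
Iteration 2:
  f(1.860000) = 0.782757
  f(1.171921) = 0.079923
  x_3 = 1.171921 - 0.079923×(1.171921 - 1.860000)/(0.079923 - 0.782757)
       = 1.093676
Iteration 3:
  f(1.171921) = 0.079923
  f(1.093676) = -0.028465
  x_4 = 1.093676 - (-0.028465)×(1.093676 - 1.171921)/(-0.028465 - 0.079923)
       = 1.114225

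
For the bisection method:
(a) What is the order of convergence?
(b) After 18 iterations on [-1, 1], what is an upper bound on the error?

(a) Bisection has linear (order 1) convergence; the error is halved each step.

(b) Error bound = (b-a)/2^n = (1 - (-1))/2^{18}
    = 2/2^{18}

(a) 1 (linear); (b) error ≤ 7.63e-06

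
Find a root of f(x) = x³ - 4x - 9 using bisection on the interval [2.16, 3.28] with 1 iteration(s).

f(x) = x³ - 4x - 9
Initial interval: [2.16, 3.28]

Iteration 1:
  c_1 = (2.160000 + 3.280000)/2 = 2.720000
  f(c_1) = f(2.720000) = 0.243648
  f(a) × f(c) < 0, new interval: [2.160000, 2.720000]

After 1 iteration(s), the approximation is c_1 = 2.720000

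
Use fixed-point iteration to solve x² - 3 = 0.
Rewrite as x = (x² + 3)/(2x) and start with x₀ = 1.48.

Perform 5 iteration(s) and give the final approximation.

Equation: x² - 3 = 0
Fixed-point form: x = (x² + 3)/(2x)
x₀ = 1.48

x_1 = g(1.480000) = 1.753514
x_2 = g(1.753514) = 1.732182
x_3 = g(1.732182) = 1.732051
x_4 = g(1.732051) = 1.732051
x_5 = g(1.732051) = 1.732051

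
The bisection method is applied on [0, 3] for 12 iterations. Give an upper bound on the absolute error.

Bisection error bound: |error| ≤ (b-a)/2^n
|error| ≤ (3 - 0)/2^12 = 3/2^12
|error| ≤ 0.0007324219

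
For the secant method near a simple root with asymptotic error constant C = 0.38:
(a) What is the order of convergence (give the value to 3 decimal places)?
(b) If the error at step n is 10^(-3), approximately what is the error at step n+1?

(a) Secant method has superlinear convergence with order φ = (1+√5)/2 ≈ 1.618.
    This means |e_{n+1}| ≈ C|e_n|^1.618.

(b) With |e_n| = 10^(-3) and C = 0.38:
    |e_{n+1}| ≈ 0.38 × (10^(-3))^1.618 = 0.38 × 10^(-4.85)

(a) ≈ 1.618 (golden ratio); (b) |e_{n+1}| ≈ 5.317e-06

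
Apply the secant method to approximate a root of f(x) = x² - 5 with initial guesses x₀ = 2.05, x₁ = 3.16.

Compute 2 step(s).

f(x) = x² - 5
x₀ = 2.05, x₁ = 3.16

Secant formula: x_{n+1} = x_n - f(x_n)(x_n - x_{n-1})/(f(x_n) - f(x_{n-1}))

Iteration 1:
  f(2.050000) = -0.797500
  f(3.160000) = 4.985600
  x_2 = 3.160000 - 4.985600×(3.160000 - 2.050000)/(4.985600 - (-0.797500))
       = 2.203071
Iteration 2:
  f(3.160000) = 4.985600
  f(2.203071) = -0.146478
  x_3 = 2.203071 - (-0.146478)×(2.203071 - 3.160000)/(-0.146478 - 4.985600)
       = 2.230383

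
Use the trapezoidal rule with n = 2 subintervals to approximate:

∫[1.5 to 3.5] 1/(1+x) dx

f(x) = 1/(1+x)
a = 1.5, b = 3.5, n = 2
h = (b - a)/n = 1.000000

Trapezoidal rule: (h/2)[f(x₀) + 2f(x₁) + 2f(x₂) + ... + f(xₙ)]

x_0 = 1.5000, f(x_0) = 0.400000, coefficient = 1
x_1 = 2.5000, f(x_1) = 0.285714, coefficient = 2
x_2 = 3.5000, f(x_2) = 0.222222, coefficient = 1

I ≈ (1.000000/2) × 1.193651 = 0.596825
Exact value: 0.587787
Error: 0.009039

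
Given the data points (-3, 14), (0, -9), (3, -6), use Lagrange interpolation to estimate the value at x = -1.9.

Lagrange interpolation formula:
P(x) = Σ yᵢ × Lᵢ(x)
where Lᵢ(x) = Π_{j≠i} (x - xⱼ)/(xᵢ - xⱼ)

L_0(-1.9) = (-1.9 - 0)/(-3 - 0) × (-1.9 - 3)/(-3 - 3) = 0.517222
L_1(-1.9) = (-1.9 - (-3))/(0 - (-3)) × (-1.9 - 3)/(0 - 3) = 0.598889
L_2(-1.9) = (-1.9 - (-3))/(3 - (-3)) × (-1.9 - 0)/(3 - 0) = -0.116111

P(-1.9) = 14×L_0(-1.9) + (-9)×L_1(-1.9) + (-6)×L_2(-1.9)
P(-1.9) = 2.547778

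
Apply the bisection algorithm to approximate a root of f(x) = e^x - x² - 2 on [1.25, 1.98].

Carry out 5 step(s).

f(x) = e^x - x² - 2
Initial interval: [1.25, 1.98]

Iteration 1:
  c_1 = (1.250000 + 1.980000)/2 = 1.615000
  f(c_1) = f(1.615000) = 0.419663
  f(a) × f(c) < 0, new interval: [1.250000, 1.615000]
Iteration 2:
  c_2 = (1.250000 + 1.615000)/2 = 1.432500
  f(c_2) = f(1.432500) = 0.137103
  f(a) × f(c) < 0, new interval: [1.250000, 1.432500]
Iteration 3:
  c_3 = (1.250000 + 1.432500)/2 = 1.341250
  f(c_3) = f(1.341250) = 0.024869
  f(a) × f(c) < 0, new interval: [1.250000, 1.341250]
Iteration 4:
  c_4 = (1.250000 + 1.341250)/2 = 1.295625
  f(c_4) = f(1.295625) = -0.025366
  f(a) × f(c) ≥ 0, new interval: [1.295625, 1.341250]
Iteration 5:
  c_5 = (1.295625 + 1.341250)/2 = 1.318437
  f(c_5) = f(1.318437) = -0.000701
  f(a) × f(c) ≥ 0, new interval: [1.318437, 1.341250]

After 5 iteration(s), the approximation is c_5 = 1.318437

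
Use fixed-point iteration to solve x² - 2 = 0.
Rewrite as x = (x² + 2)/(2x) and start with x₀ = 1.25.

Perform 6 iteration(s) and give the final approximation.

Equation: x² - 2 = 0
Fixed-point form: x = (x² + 2)/(2x)
x₀ = 1.25

x_1 = g(1.250000) = 1.425000
x_2 = g(1.425000) = 1.414254
x_3 = g(1.414254) = 1.414214
x_4 = g(1.414214) = 1.414214
x_5 = g(1.414214) = 1.414214
x_6 = g(1.414214) = 1.414214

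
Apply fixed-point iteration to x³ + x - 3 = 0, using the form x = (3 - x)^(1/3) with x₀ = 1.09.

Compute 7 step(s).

Equation: x³ + x - 3 = 0
Fixed-point form: x = (3 - x)^(1/3)
x₀ = 1.09

x_1 = g(1.090000) = 1.240731
x_2 = g(1.240731) = 1.207195
x_3 = g(1.207195) = 1.214817
x_4 = g(1.214817) = 1.213093
x_5 = g(1.213093) = 1.213484
x_6 = g(1.213484) = 1.213395
x_7 = g(1.213395) = 1.213415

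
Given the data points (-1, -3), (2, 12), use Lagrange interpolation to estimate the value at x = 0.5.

Lagrange interpolation formula:
P(x) = Σ yᵢ × Lᵢ(x)
where Lᵢ(x) = Π_{j≠i} (x - xⱼ)/(xᵢ - xⱼ)

L_0(0.5) = (0.5 - 2)/(-1 - 2) = 0.500000
L_1(0.5) = (0.5 - (-1))/(2 - (-1)) = 0.500000

P(0.5) = (-3)×L_0(0.5) + 12×L_1(0.5)
P(0.5) = 4.500000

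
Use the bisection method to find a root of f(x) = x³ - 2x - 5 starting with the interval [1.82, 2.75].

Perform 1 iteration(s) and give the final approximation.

f(x) = x³ - 2x - 5
Initial interval: [1.82, 2.75]

Iteration 1:
  c_1 = (1.820000 + 2.750000)/2 = 2.285000
  f(c_1) = f(2.285000) = 2.360499
  f(a) × f(c) < 0, new interval: [1.820000, 2.285000]

After 1 iteration(s), the approximation is c_1 = 2.285000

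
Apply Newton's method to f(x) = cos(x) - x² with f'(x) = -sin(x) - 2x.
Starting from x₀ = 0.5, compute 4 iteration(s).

f(x) = cos(x) - x²
f'(x) = -sin(x) - 2x
x₀ = 0.5

Newton-Raphson formula: x_{n+1} = x_n - f(x_n)/f'(x_n)

Iteration 1:
  f(0.500000) = 0.627583
  f'(0.500000) = -1.479426
  x_1 = 0.500000 - 0.627583/(-1.479426) = 0.924207
Iteration 2:
  f(0.924207) = -0.251691
  f'(0.924207) = -2.646557
  x_2 = 0.924207 - (-0.251691)/(-2.646557) = 0.829106
Iteration 3:
  f(0.829106) = -0.011881
  f'(0.829106) = -2.395539
  x_3 = 0.829106 - (-0.011881)/(-2.395539) = 0.824146
Iteration 4:
  f(0.824146) = -0.000033
  f'(0.824146) = -2.382260
  x_4 = 0.824146 - (-0.000033)/(-2.382260) = 0.824132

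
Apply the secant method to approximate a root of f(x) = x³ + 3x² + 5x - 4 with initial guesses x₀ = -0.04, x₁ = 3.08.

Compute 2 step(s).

f(x) = x³ + 3x² + 5x - 4
x₀ = -0.04, x₁ = 3.08

Secant formula: x_{n+1} = x_n - f(x_n)(x_n - x_{n-1})/(f(x_n) - f(x_{n-1}))

Iteration 1:
  f(-0.040000) = -4.195264
  f(3.080000) = 69.077312
  x_2 = 3.080000 - 69.077312×(3.080000 - (-0.040000))/(69.077312 - (-4.195264))
       = 0.138637
Iteration 2:
  f(3.080000) = 69.077312
  f(0.138637) = -3.246487
  x_3 = 0.138637 - (-3.246487)×(0.138637 - 3.080000)/(-3.246487 - 69.077312)
       = 0.270670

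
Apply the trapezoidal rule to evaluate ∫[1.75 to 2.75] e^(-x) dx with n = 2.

f(x) = e^(-x)
a = 1.75, b = 2.75, n = 2
h = (b - a)/n = 0.500000

Trapezoidal rule: (h/2)[f(x₀) + 2f(x₁) + 2f(x₂) + ... + f(xₙ)]

x_0 = 1.7500, f(x_0) = 0.173774, coefficient = 1
x_1 = 2.2500, f(x_1) = 0.105399, coefficient = 2
x_2 = 2.7500, f(x_2) = 0.063928, coefficient = 1

I ≈ (0.500000/2) × 0.448500 = 0.112125
Exact value: 0.109846
Error: 0.002279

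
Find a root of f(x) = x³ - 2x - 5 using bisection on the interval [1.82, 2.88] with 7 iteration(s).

f(x) = x³ - 2x - 5
Initial interval: [1.82, 2.88]

Iteration 1:
  c_1 = (1.820000 + 2.880000)/2 = 2.350000
  f(c_1) = f(2.350000) = 3.277875
  f(a) × f(c) < 0, new interval: [1.820000, 2.350000]
Iteration 2:
  c_2 = (1.820000 + 2.350000)/2 = 2.085000
  f(c_2) = f(2.085000) = -0.106036
  f(a) × f(c) ≥ 0, new interval: [2.085000, 2.350000]
Iteration 3:
  c_3 = (2.085000 + 2.350000)/2 = 2.217500
  f(c_3) = f(2.217500) = 1.469127
  f(a) × f(c) < 0, new interval: [2.085000, 2.217500]
Iteration 4:
  c_4 = (2.085000 + 2.217500)/2 = 2.151250
  f(c_4) = f(2.151250) = 0.653219
  f(a) × f(c) < 0, new interval: [2.085000, 2.151250]
Iteration 5:
  c_5 = (2.085000 + 2.151250)/2 = 2.118125
  f(c_5) = f(2.118125) = 0.266619
  f(a) × f(c) < 0, new interval: [2.085000, 2.118125]
Iteration 6:
  c_6 = (2.085000 + 2.118125)/2 = 2.101562
  f(c_6) = f(2.101562) = 0.078562
  f(a) × f(c) < 0, new interval: [2.085000, 2.101562]
Iteration 7:
  c_7 = (2.085000 + 2.101562)/2 = 2.093281
  f(c_7) = f(2.093281) = -0.014167
  f(a) × f(c) ≥ 0, new interval: [2.093281, 2.101562]

After 7 iteration(s), the approximation is c_7 = 2.093281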